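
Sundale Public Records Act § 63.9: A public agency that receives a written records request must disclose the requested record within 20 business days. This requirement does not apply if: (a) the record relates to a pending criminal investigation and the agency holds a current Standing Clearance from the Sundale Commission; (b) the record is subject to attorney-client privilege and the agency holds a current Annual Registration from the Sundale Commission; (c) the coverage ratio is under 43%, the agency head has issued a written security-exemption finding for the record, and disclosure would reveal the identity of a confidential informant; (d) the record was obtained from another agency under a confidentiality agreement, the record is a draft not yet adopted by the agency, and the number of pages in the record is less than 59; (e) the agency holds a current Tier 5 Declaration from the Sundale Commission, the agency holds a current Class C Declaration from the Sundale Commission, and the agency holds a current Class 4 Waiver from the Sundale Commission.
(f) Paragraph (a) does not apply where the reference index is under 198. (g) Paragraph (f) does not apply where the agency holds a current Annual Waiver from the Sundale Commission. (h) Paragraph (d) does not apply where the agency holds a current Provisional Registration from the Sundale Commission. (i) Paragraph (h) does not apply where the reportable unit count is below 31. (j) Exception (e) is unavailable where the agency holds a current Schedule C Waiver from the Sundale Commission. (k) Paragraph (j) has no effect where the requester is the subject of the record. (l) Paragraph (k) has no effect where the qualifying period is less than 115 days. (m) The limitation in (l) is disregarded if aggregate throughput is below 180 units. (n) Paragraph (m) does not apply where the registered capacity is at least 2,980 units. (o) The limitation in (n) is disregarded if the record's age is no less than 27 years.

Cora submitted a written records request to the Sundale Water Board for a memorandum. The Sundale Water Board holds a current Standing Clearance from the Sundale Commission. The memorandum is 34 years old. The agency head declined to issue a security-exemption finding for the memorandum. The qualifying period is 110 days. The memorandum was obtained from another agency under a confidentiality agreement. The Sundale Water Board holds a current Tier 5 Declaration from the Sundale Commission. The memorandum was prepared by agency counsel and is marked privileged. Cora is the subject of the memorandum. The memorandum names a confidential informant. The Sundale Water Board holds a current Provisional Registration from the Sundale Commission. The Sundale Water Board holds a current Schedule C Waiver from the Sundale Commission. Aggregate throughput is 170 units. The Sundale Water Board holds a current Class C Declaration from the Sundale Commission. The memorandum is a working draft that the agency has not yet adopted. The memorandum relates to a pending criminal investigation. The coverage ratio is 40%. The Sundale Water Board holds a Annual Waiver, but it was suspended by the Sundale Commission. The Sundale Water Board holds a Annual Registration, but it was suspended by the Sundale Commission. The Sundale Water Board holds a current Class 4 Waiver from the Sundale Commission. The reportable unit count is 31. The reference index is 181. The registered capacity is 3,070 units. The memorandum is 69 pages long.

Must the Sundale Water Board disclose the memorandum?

Exception (a)'s conditions are all satisfied: the memorandum relates to a pending investigation; a current Standing Clearance is held. But applying paragraphs (f)–(g): (f) is engaged — the reference index is 181, under the 198 limit. (g) is inapplicable (the Annual Waiver is not current), so (f) stands. So (a) is unavailable.
Exception (b) requires that the agency holds a current Annual Registration from the Sundale Commission; but the Annual Registration is not current, so (b) is unavailable.
Exception (c) requires that the agency head has issued a written security-exemption finding for the record; but the agency head declined to issue a security-exemption finding, so (c) is unavailable.
Exception (d) requires that the number of pages in the record is less than 59; but the number of pages in the record is 69, not less than 59, so (d) is unavailable.
Exception (e)'s conditions are all satisfied: a current Tier 5 Declaration is held; a current Class C Declaration is held; a current Class 4 Waiver is held. Under paragraphs (j)–(o): (j) would limit (e) — a current Schedule C Waiver is held — but (k) sets (j) aside: (k) is triggered — Cora is the subject of the memorandum. (l) would limit (k) — the qualifying period is 110 days, less than the 115 days limit — but (m) sets (l) aside: (m) is triggered — aggregate throughput is 170 units, below the 180 units limit. (n) is engaged (the registered capacity is 3,070 units, meeting the 2,980 units threshold), but is overridden by (o): (o) operates against (n): the record's age is 34 years, meeting the 27 years threshold. Exception (e) stands.

No — exception (e) applies; the Sundale Water Board is not required to disclose the memorandum.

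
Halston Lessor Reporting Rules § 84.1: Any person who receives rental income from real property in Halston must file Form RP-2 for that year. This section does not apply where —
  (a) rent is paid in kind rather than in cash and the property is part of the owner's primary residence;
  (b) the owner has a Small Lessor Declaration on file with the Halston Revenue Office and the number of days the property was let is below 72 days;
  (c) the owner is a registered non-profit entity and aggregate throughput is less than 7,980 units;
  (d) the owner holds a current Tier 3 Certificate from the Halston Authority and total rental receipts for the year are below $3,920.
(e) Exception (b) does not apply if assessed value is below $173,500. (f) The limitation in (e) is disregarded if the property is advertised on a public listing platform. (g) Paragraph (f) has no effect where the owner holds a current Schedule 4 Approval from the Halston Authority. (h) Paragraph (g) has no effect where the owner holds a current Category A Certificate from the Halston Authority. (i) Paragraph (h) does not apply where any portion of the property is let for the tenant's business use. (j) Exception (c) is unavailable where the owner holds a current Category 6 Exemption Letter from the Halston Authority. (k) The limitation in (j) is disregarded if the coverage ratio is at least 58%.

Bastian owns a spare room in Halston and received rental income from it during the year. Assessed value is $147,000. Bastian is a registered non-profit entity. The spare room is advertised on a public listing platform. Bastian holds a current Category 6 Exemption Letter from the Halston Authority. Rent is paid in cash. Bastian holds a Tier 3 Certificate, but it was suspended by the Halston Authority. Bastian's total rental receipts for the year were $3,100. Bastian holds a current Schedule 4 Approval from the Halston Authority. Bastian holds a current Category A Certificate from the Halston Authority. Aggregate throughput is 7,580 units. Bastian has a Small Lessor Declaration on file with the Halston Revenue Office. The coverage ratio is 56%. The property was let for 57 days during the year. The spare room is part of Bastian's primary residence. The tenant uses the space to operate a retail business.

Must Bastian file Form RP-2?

Yes — Bastian must file Form RP-2.

Exception (a) does not apply: rent is paid in cash.
Exception (b) is satisfied on its face — a Small Lessor Declaration is on file; the number of days the property was let is 57 days, below the 72 days limit. Turning to paragraphs (e)–(i): (e) operates against (b): assessed value is $147,000, below the $173,500 limit. (f) applies (the property is publicly advertised), but is itself disapplied by (g): (g) is engaged — a current Schedule 4 Approval is held. (h) would limit (g) — a current Category A Certificate is held — but (i) sets (h) aside: (i) operates against (h): the space is let for business use. So (b) is unavailable.
Exception (c) is satisfied on its face — Bastian is a registered non-profit; aggregate throughput is 7,580 units, less than the 7,980 units limit. However, paragraphs (j)–(k) must be considered: (j) applies — a current Category 6 Exemption Letter is held. (k) does not operate here (the coverage ratio is 56%, short of 58%), so (j) stands. Exception (c) does not apply.
Exception (d) requires that the owner holds a current Tier 3 Certificate from the Halston Authority; but there is no Tier 3 Certificate in force, so (d) is unavailable.
No exception applies. The general rule governs.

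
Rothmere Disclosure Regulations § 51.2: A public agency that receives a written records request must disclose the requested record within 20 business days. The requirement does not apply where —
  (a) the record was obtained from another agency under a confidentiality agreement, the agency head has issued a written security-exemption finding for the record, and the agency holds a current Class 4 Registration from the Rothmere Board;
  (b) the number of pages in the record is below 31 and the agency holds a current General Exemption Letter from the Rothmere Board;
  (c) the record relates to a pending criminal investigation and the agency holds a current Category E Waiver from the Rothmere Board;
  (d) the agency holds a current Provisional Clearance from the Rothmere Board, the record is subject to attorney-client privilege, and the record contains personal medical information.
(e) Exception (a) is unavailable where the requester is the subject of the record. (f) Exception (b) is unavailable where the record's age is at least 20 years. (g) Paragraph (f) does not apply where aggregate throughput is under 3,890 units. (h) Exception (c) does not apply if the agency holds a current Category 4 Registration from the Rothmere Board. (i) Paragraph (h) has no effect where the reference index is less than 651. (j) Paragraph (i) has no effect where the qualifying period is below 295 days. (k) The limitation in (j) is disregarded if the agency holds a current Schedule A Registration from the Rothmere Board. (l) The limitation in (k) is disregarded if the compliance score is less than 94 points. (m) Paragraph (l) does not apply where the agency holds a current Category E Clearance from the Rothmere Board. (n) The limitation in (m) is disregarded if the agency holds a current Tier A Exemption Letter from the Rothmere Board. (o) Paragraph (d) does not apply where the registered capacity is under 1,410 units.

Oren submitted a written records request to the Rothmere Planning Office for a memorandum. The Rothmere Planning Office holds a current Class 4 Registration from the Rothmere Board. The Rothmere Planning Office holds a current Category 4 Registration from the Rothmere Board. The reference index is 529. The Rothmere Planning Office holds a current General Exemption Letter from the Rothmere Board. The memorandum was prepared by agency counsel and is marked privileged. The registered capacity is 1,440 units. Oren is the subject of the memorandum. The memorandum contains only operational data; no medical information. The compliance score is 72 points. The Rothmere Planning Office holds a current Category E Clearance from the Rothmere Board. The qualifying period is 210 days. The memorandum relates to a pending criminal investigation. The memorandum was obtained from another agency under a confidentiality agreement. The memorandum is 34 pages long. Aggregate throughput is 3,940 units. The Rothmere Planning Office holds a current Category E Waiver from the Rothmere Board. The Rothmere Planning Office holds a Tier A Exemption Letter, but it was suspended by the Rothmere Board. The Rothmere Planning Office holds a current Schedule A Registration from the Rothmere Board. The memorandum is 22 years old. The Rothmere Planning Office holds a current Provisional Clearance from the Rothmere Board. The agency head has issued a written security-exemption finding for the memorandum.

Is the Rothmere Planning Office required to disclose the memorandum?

No — exception (c) applies; the Rothmere Planning Office is not required to disclose the memorandum.

Exception (a): the memorandum was obtained under a confidentiality agreement; a written security-exemption finding has been issued; a current Class 4 Registration is held — every condition holds. But applying paragraph (e): (e) is engaged — Oren is the subject of the memorandum. Exception (a) does not apply.
Exception (b) does not apply: the number of pages in the record is 34, not below 31.
Exception (c)'s conditions are all satisfied: the memorandum relates to a pending investigation; a current Category E Waiver is held. Considering the limiting provisions: (h) would limit (c) — a current Category 4 Registration is held — but (i) sets (h) aside: (i) applies — the reference index is 529, less than the 651 limit. (j) would limit (i) — the qualifying period is 210 days, below the 295 days limit — but (k) sets (j) aside: (k) is engaged — a current Schedule A Registration is held. (l) would limit (k) — the compliance score is 72 points, less than the 94 points limit — but (m) sets (l) aside: (m) operates against (l): a current Category E Clearance is held. (n) is inapplicable (no current Tier A Exemption Letter is held), so (m) stands. (c) remains available.
Exception (d) requires that the record contains personal medical information; but the memorandum contains only operational data, so (d) is unavailable.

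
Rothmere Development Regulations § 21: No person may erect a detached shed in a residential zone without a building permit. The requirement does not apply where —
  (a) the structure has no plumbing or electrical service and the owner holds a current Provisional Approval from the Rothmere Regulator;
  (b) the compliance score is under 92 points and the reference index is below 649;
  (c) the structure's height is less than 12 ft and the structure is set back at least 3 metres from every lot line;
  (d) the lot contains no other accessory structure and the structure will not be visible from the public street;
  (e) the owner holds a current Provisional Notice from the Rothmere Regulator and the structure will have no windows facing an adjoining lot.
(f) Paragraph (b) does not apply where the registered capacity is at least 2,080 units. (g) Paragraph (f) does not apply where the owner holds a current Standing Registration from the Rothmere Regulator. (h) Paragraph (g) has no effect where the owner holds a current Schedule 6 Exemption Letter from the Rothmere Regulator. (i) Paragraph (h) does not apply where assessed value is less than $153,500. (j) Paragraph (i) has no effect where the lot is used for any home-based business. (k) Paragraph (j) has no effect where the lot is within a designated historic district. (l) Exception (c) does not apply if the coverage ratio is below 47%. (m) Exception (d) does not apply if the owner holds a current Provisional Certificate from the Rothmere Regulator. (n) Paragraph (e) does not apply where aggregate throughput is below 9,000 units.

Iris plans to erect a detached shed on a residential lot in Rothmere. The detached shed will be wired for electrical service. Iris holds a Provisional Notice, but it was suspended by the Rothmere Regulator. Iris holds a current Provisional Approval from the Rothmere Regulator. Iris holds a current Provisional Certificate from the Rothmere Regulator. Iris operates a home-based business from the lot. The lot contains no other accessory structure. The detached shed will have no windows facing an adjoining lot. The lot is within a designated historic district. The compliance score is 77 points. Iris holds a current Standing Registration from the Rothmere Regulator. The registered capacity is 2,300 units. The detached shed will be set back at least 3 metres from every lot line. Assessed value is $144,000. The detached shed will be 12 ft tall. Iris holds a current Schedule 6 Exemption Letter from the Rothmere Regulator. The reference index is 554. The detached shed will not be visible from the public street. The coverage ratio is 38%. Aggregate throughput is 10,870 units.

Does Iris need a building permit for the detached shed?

Exception (a) requires that the structure has no plumbing or electrical service; but electrical service is planned, so (a) is unavailable.
All of (b)'s requirements are met (the compliance score is 77 points, under the 92 points limit; the reference index is 554, below the 649 limit). Under paragraphs (f)–(k): (f) would limit (b) — the registered capacity is 2,300 units, meeting the 2,080 units threshold — but (g) sets (f) aside: (g) operates against (f): a current Standing Registration is held. (h) would limit (g) — a current Schedule 6 Exemption Letter is held — but (i) sets (h) aside: (i) applies — assessed value is $144,000, less than the $153,500 limit. (j) would limit (i) — a home-based business operates on the lot — but (k) sets (j) aside: (k) applies — the lot is in a historic district. (b) remains available.
Exception (c) fails — the structure's height is 12 ft, not less than 12 ft.
Exception (d)'s conditions are all satisfied: the lot has no other accessory structure; the structure will not be visible from the street. But: (m) operates against (d): a current Provisional Certificate is held. So (d) is unavailable.
Exception (e) fails — no current Provisional Notice is held.

No — exception (b) applies; Iris does not need a building permit.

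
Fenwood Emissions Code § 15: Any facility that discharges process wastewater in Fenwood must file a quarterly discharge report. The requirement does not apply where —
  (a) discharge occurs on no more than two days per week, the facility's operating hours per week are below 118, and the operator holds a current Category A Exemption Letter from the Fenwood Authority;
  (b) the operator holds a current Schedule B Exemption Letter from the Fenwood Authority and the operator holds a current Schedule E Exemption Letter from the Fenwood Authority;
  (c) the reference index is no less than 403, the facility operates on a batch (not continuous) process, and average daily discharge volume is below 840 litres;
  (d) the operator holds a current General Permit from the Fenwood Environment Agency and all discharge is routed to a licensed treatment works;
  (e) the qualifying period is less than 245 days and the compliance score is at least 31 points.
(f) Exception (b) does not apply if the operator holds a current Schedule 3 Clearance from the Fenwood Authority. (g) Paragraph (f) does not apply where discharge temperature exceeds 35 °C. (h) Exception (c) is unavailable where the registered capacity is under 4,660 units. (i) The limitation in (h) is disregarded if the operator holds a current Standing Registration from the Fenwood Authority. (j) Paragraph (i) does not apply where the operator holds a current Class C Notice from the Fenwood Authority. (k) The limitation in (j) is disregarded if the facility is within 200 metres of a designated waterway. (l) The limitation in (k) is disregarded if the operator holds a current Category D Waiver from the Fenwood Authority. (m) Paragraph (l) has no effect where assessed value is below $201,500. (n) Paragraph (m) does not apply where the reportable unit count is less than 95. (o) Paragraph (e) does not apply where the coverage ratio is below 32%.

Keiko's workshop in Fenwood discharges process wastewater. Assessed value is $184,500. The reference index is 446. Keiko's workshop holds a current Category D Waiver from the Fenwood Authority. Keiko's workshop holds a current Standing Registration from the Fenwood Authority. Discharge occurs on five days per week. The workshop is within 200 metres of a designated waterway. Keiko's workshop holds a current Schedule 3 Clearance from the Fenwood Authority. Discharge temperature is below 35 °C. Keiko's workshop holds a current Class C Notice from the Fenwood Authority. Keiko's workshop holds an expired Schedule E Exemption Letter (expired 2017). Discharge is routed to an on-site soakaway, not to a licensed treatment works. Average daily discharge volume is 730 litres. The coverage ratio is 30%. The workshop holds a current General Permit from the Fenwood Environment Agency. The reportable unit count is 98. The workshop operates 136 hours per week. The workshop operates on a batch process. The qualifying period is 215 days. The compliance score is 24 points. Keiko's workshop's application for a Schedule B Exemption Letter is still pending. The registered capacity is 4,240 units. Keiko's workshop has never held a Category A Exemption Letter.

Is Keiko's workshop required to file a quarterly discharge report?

Exception (a) requires that discharge occurs on no more than two days per week; but discharge occurs on five days per week, so (a) is unavailable.
Exception (b) does not apply: there is no Schedule B Exemption Letter in force.
Exception (c) is satisfied on its face — the reference index is 446, meeting the 403 threshold; the facility operates on a batch process; average daily discharge volume is 730 litres, below the 840 litres limit. Applying paragraphs (h)–(n): (h) would limit (c) — the registered capacity is 4,240 units, under the 4,660 units limit — but (i) sets (h) aside: (i) operates against (h): a current Standing Registration is held. (j) would limit (i) — a current Class C Notice is held — but (k) sets (j) aside: (k) is triggered — the workshop is within 200 m of a designated waterway. (l) would limit (k) — a current Category D Waiver is held — but (m) sets (l) aside: (m) operates against (l): assessed value is $184,500, below the $201,500 limit. (n), which would lift (m), is inapplicable — the reportable unit count is 98, not less than 95. So (c) applies.
Exception (d) requires that all discharge is routed to a licensed treatment works; but discharge is not routed to a licensed treatment works, so (d) is unavailable.
Exception (e) requires that the compliance score is at least 31 points; but the compliance score is 24 points, short of 31 points, so (e) is unavailable.

No — exception (c) applies; Keiko's workshop is not required to file a quarterly discharge report.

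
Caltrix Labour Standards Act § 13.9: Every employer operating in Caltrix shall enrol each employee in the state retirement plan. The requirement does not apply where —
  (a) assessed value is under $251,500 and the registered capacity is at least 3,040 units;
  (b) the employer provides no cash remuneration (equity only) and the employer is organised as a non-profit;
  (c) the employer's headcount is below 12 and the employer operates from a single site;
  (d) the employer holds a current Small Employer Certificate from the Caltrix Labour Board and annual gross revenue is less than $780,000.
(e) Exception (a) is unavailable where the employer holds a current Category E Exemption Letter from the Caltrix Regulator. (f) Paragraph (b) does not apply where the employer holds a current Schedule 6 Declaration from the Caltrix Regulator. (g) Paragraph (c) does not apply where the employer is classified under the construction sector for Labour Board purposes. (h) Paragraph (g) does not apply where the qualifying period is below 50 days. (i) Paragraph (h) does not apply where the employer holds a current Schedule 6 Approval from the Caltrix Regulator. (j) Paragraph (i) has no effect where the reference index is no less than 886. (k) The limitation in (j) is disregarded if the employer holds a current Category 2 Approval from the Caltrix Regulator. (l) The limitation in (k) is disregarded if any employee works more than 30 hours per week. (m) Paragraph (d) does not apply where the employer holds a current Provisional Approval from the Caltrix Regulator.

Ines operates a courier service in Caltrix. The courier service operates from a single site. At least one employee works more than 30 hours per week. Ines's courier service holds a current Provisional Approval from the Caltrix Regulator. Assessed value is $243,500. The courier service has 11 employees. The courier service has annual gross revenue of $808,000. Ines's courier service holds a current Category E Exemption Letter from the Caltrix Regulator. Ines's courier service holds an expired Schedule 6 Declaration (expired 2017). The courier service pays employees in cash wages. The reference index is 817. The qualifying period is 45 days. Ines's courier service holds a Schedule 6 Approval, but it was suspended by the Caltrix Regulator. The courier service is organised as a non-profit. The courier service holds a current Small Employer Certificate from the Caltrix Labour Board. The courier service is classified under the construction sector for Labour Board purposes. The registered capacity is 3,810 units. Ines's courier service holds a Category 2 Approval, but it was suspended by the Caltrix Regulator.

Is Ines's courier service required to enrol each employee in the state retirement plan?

No — exception (c) applies; Ines's courier service is not required to enrol each employee in the state retirement plan.

Exception (a): assessed value is $243,500, under the $251,500 limit; the registered capacity is 3,810 units, meeting the 3,040 units threshold — every condition holds. However, paragraph (e) must be considered: (e) operates against (a): a current Category E Exemption Letter is held. So (a) is unavailable.
Exception (b) requires that the employer provides no cash remuneration (equity only); but employees are paid cash wages, so (b) is unavailable.
All of (c)'s requirements are met (the employer's headcount is 11, below the 12 limit; the employer operates from a single site). Under paragraphs (g)–(l): (g) would limit (c) — the courier service is classified under the construction sector — but (h) sets (g) aside: (h) operates against (g): the qualifying period is 45 days, below the 50 days limit. (i) is not engaged (the Schedule 6 Approval is not current), so (h) stands. So (c) applies.
Exception (d) requires that annual gross revenue is less than $780,000; but annual gross revenue is $808,000, not less than $780,000, so (d) is unavailable.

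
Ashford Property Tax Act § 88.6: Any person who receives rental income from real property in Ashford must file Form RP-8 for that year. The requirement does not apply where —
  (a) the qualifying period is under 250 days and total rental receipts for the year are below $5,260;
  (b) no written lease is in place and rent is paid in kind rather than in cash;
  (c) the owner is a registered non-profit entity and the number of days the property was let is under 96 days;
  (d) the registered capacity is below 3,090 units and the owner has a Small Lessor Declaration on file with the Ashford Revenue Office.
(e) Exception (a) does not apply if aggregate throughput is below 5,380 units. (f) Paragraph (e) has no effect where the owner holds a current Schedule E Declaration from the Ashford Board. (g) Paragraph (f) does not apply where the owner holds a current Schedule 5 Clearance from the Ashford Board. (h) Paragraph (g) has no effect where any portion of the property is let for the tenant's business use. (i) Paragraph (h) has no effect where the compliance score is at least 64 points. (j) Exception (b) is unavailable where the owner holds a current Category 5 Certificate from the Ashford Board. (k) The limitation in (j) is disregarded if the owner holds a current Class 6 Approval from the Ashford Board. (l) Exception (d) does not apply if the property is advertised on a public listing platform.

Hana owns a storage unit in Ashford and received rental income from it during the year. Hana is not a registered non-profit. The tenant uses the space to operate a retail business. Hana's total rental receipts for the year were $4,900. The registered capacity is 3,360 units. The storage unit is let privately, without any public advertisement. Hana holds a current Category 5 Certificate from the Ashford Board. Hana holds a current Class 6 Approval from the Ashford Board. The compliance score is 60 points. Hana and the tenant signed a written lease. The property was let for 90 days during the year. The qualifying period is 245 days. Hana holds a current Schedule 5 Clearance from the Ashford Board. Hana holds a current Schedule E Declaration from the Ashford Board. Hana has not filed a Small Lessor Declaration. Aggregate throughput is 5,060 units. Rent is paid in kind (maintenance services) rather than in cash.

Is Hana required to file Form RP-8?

No — exception (a) applies; Hana is not required to file Form RP-8.

Exception (a)'s conditions are all satisfied: the qualifying period is 245 days, under the 250 days limit; total rental receipts for the year are $4,900, below the $5,260 limit. As to paragraphs (e)–(i): (e) is engaged (aggregate throughput is 5,060 units, below the 5,380 units limit), but is set aside by (f): (f) operates against (e): a current Schedule E Declaration is held. (g) would limit (f) — a current Schedule 5 Clearance is held — but (h) sets (g) aside: (h) is triggered — the space is let for business use. (i), which would lift (h), is inapplicable — the compliance score is 60 points, short of 64 points. Exception (a) stands.
Exception (b) fails — a written lease is in place.
Exception (c) requires that the owner is a registered non-profit entity; but Hana is not a registered non-profit, so (c) is unavailable.
Exception (d) requires that the registered capacity is below 3,090 units; but the registered capacity is 3,360 units, not below 3,090 units, so (d) is unavailable.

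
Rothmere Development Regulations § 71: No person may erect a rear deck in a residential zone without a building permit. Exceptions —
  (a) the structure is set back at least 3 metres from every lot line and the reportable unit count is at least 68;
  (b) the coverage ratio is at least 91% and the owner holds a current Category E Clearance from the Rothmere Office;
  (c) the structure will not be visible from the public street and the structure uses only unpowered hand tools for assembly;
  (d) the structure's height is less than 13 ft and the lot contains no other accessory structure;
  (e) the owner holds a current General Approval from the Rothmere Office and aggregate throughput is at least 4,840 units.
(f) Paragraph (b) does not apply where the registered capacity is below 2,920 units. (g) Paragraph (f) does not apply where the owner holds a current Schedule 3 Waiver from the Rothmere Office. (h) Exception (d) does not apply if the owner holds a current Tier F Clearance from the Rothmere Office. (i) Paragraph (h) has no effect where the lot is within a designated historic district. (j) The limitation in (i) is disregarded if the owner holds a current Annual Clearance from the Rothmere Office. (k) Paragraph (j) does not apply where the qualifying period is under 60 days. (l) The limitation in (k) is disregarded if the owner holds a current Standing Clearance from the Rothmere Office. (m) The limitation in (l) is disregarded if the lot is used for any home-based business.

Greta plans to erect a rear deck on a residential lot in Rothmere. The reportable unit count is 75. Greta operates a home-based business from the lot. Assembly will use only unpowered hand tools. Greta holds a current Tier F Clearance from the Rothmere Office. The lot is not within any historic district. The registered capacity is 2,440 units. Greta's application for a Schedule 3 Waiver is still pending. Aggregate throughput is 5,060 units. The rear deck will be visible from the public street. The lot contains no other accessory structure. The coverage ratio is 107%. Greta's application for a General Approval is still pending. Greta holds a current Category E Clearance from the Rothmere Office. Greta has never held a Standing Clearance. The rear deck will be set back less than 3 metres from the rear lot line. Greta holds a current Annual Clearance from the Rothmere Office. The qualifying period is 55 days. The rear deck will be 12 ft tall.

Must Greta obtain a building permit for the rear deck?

Yes — Greta must obtain a building permit.

Exception (a) does not apply: the rear setback is under 3 m.
Exception (b)'s conditions are all satisfied: the coverage ratio is 107%, meeting the 91% threshold; a current Category E Clearance is held. But: (f) applies — the registered capacity is 2,440 units, below the 2,920 units limit. (g) does not operate here (the Schedule 3 Waiver is not current), so (f) stands. Exception (b) does not apply.
Exception (c) requires that the structure will not be visible from the public street; but the structure will be visible from the street, so (c) is unavailable.
Exception (d)'s conditions are all satisfied: the structure's height is 12 ft, less than the 13 ft limit; the lot has no other accessory structure. Turning to paragraphs (h)–(m): (h) operates against (d): a current Tier F Clearance is held. (i), which would lift (h), is not triggered — the lot is not in a historic district. So (d) is unavailable.
Exception (e) requires that the owner holds a current General Approval from the Rothmere Office; but there is no General Approval in force, so (e) is unavailable.
Every exception is unavailable, so the rule governs.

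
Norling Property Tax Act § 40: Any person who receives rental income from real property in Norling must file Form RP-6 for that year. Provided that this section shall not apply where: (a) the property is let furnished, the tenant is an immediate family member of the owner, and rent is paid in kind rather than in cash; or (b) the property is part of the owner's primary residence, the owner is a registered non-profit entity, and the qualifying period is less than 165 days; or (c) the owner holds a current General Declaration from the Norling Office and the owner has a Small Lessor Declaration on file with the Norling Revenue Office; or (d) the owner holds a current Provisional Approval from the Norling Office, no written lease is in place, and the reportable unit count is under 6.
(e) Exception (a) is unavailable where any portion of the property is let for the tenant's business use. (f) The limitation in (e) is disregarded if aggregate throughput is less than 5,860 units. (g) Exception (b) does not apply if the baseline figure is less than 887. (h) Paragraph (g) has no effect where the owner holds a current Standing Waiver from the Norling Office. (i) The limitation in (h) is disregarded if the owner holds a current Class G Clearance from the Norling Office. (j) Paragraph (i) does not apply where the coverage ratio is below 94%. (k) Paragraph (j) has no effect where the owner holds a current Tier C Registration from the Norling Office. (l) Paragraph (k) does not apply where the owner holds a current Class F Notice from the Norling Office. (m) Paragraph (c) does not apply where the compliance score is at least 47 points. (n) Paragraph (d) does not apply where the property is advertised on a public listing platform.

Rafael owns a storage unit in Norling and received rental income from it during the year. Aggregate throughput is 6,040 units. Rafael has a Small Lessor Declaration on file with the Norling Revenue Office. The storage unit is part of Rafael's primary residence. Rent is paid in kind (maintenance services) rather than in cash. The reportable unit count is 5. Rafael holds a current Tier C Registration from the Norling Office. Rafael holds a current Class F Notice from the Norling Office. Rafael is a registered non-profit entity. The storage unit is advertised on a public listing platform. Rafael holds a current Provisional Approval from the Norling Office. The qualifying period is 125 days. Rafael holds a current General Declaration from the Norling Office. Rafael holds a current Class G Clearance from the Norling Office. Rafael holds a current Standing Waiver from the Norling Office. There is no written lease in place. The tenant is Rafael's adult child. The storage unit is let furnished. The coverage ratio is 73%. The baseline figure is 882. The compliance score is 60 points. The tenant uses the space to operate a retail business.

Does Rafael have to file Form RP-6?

No — exception (b) applies; Rafael is not required to file Form RP-6.

Exception (a): the property is let furnished; the tenant is an immediate family member; rent is paid in kind — every condition holds. However, paragraphs (e)–(f) must be considered: (e) is triggered — the space is let for business use. (f) is not triggered (aggregate throughput is 6,040 units, not less than 5,860 units), so (e) stands. (a) is therefore removed.
All of (b)'s requirements are met (the storage unit is part of the primary residence; Rafael is a registered non-profit; the qualifying period is 125 days, less than the 165 days limit). Under paragraphs (g)–(l): (g) is engaged (the baseline figure is 882, less than the 887 limit), but is set aside by (h): (h) is engaged — a current Standing Waiver is held. (i) applies (a current Class G Clearance is held), but is set aside by (j): (j) operates against (i): the coverage ratio is 73%, below the 94% limit. (k) would limit (j) — a current Tier C Registration is held — but (l) sets (k) aside: (l) is engaged — a current Class F Notice is held. (b) remains available.
Exception (c): a current General Declaration is held; a Small Lessor Declaration is on file — every condition holds. But applying paragraph (m): (m) operates — the compliance score is 60 points, meeting the 47 points threshold. So (c) is unavailable.
Exception (d): a current Provisional Approval is held; there is no written lease; the reportable unit count is 5, under the 6 limit — every condition holds. But: (n) is engaged — the property is publicly advertised. (d) is therefore removed.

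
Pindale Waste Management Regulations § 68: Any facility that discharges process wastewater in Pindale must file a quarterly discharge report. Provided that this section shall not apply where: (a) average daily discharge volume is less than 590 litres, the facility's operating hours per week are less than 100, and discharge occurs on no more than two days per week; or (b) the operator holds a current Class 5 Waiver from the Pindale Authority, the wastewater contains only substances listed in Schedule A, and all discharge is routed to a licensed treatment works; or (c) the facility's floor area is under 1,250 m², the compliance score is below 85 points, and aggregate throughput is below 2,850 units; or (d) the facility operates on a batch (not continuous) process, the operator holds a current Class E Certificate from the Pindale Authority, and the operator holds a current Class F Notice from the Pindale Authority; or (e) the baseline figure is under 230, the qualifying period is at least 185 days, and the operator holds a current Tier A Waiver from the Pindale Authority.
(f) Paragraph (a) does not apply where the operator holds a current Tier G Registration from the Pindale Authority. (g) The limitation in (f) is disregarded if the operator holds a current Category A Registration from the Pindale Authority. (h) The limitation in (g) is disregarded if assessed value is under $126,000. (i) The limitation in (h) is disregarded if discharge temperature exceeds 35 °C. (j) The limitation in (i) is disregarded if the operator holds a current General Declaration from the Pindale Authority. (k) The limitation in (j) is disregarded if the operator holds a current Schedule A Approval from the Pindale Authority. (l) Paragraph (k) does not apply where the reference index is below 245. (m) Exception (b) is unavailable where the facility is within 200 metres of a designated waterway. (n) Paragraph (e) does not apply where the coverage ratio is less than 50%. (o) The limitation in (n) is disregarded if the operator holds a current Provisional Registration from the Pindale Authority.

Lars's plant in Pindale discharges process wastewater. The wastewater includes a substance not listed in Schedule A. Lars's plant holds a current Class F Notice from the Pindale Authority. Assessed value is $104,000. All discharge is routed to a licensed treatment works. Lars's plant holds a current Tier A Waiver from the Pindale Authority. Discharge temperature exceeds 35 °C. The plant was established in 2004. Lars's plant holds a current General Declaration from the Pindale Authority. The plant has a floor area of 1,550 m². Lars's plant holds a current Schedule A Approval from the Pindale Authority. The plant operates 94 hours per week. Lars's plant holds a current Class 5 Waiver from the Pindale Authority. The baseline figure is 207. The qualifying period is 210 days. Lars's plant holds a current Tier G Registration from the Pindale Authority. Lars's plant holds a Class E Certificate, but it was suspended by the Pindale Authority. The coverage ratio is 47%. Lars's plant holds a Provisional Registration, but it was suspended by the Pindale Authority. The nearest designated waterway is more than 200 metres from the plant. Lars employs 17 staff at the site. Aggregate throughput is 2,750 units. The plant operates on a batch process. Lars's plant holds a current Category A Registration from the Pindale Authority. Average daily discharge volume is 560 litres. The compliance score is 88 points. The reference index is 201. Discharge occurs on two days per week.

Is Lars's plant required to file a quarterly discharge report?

Yes — Lars's plant must file a quarterly discharge report.

Exception (a)'s conditions are all satisfied: average daily discharge volume is 560 litres, less than the 590 litres limit; the facility's operating hours per week are 94, less than the 100 limit; discharge occurs on no more than two days per week. But applying paragraphs (f)–(l): (f) operates against (a): a current Tier G Registration is held. (g) is engaged (a current Category A Registration is held), but is set aside by (h): (h) operates against (g): assessed value is $104,000, under the $126,000 limit. (i) would limit (h) — discharge temperature exceeds 35 °C — but (j) sets (i) aside: (j) operates against (i): a current General Declaration is held. (k) operates (a current Schedule A Approval is held), but is set aside by (l): (l) operates against (k): the reference index is 201, below the 245 limit. So (a) is unavailable.
Exception (b) requires that the wastewater contains only substances listed in Schedule A; but the wastewater includes a non-Schedule-A substance, so (b) is unavailable.
Exception (c) requires that the facility's floor area is under 1,250 m²; but the facility's floor area is 1,550 m², not under 1,250 m², so (c) is unavailable.
Exception (d) requires that the operator holds a current Class E Certificate from the Pindale Authority; but no current Class E Certificate is held, so (d) is unavailable.
Exception (e): the baseline figure is 207, under the 230 limit; the qualifying period is 210 days, meeting the 185 days threshold; a current Tier A Waiver is held — every condition holds. But applying paragraphs (n)–(o): (n) operates against (e): the coverage ratio is 47%, less than the 50% limit. (o) is inapplicable (no current Provisional Registration is held), so (n) stands. (e) is therefore removed.
No exception is made out. Lars's plant falls within the general rule.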